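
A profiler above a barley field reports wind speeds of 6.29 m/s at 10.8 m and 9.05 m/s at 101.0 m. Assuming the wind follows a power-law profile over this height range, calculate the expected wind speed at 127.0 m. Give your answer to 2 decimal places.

9.39 m/s

First find α: α = ln(V₂/V₁)/ln(z₂/z₁) = ln(9.05/6.29)/ln(101.0/10.8) = 0.36380/2.23557 = 0.1627
Extrapolate from 101.0 m to 127.0 m: V₃ = 9.05 × (127.0/101.0)^0.1627 = 9.05 × 1.0380 = 9.3937 m/s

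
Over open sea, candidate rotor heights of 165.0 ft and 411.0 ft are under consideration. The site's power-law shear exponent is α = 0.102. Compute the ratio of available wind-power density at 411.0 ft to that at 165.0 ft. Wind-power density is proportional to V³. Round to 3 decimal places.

1.322

Speed ratio: V_B/V_A = (z_B/z_A)^α = (411.0/165.0)^0.102 = (2.4909)^0.102 = 1.09756
Power-density ratio: P_B/P_A = (V_B/V_A)³ = (1.09756)³ = 1.32216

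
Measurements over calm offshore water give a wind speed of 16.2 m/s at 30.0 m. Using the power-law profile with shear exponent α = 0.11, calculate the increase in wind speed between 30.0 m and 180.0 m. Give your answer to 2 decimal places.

Power law: V₂ = V₁ · (z₂/z₁)^α = 16.2 × (6.0000)^0.11 = 19.7293 m/s
ΔV = 19.7293 − 16.2 = 3.5293 m/s

3.53 m/s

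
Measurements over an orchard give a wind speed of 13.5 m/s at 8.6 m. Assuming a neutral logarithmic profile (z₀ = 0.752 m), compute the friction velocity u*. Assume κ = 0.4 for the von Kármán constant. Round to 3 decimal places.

Log law: V(z) = (u*/κ) · ln(z/z₀) ⇒ u* = κ · V / ln(z/z₀)
u* = 0.4 × 13.5 / ln(8.6/0.752) = 0.4 × 13.5 / 2.4368
   = 5.4000 / 2.4368 = 2.2160 m/s

u* ≈ 2.216 m/s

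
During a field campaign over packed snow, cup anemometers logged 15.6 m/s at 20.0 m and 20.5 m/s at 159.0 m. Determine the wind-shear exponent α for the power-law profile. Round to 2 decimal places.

α ≈ 0.13

Power law: V₂/V₁ = (z₂/z₁)^α ⇒ α = ln(V₂/V₁) / ln(z₂/z₁)
α = ln(20.5/15.6) / ln(159.0/20.0) = ln(1.3141) / ln(7.9500)
  = 0.27315 / 2.07317 = 0.13176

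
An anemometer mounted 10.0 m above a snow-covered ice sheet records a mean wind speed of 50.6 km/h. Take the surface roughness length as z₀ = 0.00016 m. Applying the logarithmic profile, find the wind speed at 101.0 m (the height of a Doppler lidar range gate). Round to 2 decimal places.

61.20 km/h

Log law: V(z) ∝ ln(z/z₀), so V₂/V₁ = ln(z₂/z₀) / ln(z₁/z₀).
ln(101.0/0.00016) = 13.3555, ln(10.0/0.00016) = 11.0429
V₂ = 50.6 × 13.3555/11.0429 = 50.6 × 1.2094 = 61.1963 km/h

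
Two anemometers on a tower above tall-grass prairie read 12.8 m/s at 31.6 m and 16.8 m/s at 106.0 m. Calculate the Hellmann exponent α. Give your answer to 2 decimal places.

Power law: V₂/V₁ = (z₂/z₁)^α ⇒ α = ln(V₂/V₁) / ln(z₂/z₁)
α = ln(16.8/12.8) / ln(106.0/31.6) = ln(1.3125) / ln(3.3544)
  = 0.27193 / 1.21028 = 0.22469

α ≈ 0.22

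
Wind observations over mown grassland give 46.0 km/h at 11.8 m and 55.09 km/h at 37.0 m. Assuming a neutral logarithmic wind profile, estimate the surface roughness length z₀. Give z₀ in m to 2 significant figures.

z₀ ≈ 0.036 m

Log law: V(z) ∝ ln(z/z₀). With r = V₁/V₂ = 46.0/55.09 = 0.83500,
r · ln(z₂/z₀) = ln(z₁/z₀) ⇒ ln z₀ = (ln z₁ − r·ln z₂)/(1 − r)
ln z₀ = (2.46810 − 0.83500×3.61092) / 0.16500 = -3.3151
z₀ = exp(-3.3151) = 0.03633 m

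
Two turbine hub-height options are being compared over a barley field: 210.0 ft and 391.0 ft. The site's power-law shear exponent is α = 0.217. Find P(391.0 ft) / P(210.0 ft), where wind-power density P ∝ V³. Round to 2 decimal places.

Speed ratio: V_B/V_A = (z_B/z_A)^α = (391.0/210.0)^0.217 = (1.8619)^0.217 = 1.14441
Power-density ratio: P_B/P_A = (V_B/V_A)³ = (1.14441)³ = 1.49880

1.50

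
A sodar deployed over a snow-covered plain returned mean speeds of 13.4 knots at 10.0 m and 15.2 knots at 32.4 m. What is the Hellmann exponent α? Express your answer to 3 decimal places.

α ≈ 0.107

Power law: V₂/V₁ = (z₂/z₁)^α ⇒ α = ln(V₂/V₁) / ln(z₂/z₁)
α = ln(15.2/13.4) / ln(32.4/10.0) = ln(1.1343) / ln(3.2400)
  = 0.12604 / 1.17557 = 0.10722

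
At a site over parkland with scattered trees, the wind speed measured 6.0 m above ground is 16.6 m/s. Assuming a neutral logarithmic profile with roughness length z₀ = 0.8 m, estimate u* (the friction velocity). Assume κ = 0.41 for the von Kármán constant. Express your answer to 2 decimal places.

Log law: V(z) = (u*/κ) · ln(z/z₀) ⇒ u* = κ · V / ln(z/z₀)
u* = 0.41 × 16.6 / ln(6.0/0.8) = 0.41 × 16.6 / 2.0149
   = 6.8060 / 2.0149 = 3.3778 m/s

u* ≈ 3.38 m/s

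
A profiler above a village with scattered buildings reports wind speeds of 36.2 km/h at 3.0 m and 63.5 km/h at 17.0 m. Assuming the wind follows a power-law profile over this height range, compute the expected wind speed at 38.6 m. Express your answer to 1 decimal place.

First find α: α = ln(V₂/V₁)/ln(z₂/z₁) = ln(63.5/36.2)/ln(17.0/3.0) = 0.56198/1.73460 = 0.3240
Extrapolate from 17.0 m to 38.6 m: V₃ = 63.5 × (38.6/17.0)^0.3240 = 63.5 × 1.3043 = 82.8240 km/h

82.8 km/h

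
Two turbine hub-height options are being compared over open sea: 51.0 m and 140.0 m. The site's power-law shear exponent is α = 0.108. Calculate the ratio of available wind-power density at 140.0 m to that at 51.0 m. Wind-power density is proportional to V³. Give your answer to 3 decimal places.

Speed ratio: V_B/V_A = (z_B/z_A)^α = (140.0/51.0)^0.108 = (2.7451)^0.108 = 1.11523
Power-density ratio: P_B/P_A = (V_B/V_A)³ = (1.11523)³ = 1.38705

1.387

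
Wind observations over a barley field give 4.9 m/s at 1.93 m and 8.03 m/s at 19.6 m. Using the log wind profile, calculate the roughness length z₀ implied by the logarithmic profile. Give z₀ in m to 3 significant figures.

z₀ ≈ 0.0512 m

Log law: V(z) ∝ ln(z/z₀). With r = V₁/V₂ = 4.9/8.03 = 0.61021,
r · ln(z₂/z₀) = ln(z₁/z₀) ⇒ ln z₀ = (ln z₁ − r·ln z₂)/(1 − r)
ln z₀ = (0.65752 − 0.61021×2.97553) / 0.38979 = -2.9713
z₀ = exp(-2.9713) = 0.05124 m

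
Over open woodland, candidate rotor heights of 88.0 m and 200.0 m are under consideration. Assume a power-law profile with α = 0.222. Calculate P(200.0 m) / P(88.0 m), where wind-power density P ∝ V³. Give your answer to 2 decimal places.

1.73

Speed ratio: V_B/V_A = (z_B/z_A)^α = (200.0/88.0)^0.222 = (2.2727)^0.222 = 1.19992
Power-density ratio: P_B/P_A = (V_B/V_A)³ = (1.19992)³ = 1.72767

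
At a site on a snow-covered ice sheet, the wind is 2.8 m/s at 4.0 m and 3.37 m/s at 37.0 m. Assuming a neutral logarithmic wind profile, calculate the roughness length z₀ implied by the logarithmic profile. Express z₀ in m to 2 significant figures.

z₀ ≈ 0.000072 m

Log law: V(z) ∝ ln(z/z₀). With r = V₁/V₂ = 2.8/3.37 = 0.83086,
r · ln(z₂/z₀) = ln(z₁/z₀) ⇒ ln z₀ = (ln z₁ − r·ln z₂)/(1 − r)
ln z₀ = (1.38629 − 0.83086×3.61092) / 0.16914 = -9.5417
z₀ = exp(-9.5417) = 0.00007180 m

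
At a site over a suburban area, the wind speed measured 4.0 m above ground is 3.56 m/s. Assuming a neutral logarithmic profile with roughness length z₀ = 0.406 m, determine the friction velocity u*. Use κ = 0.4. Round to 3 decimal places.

Log law: V(z) = (u*/κ) · ln(z/z₀) ⇒ u* = κ · V / ln(z/z₀)
u* = 0.4 × 3.56 / ln(4.0/0.406) = 0.4 × 3.56 / 2.2877
   = 1.4240 / 2.2877 = 0.6225 m/s

u* ≈ 0.622 m/s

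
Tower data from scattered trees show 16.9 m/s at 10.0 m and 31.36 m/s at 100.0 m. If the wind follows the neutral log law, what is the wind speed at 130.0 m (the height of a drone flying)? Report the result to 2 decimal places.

Log law: V ∝ ln(z/z₀). From the pair, with r = V₁/V₂ = 0.53890,
ln z₀ = (ln z₁ − r·ln z₂)/(1 − r) = (2.3026 − 0.53890×4.6052)/0.46110 = -0.3885 → z₀ = 0.6780 m
V₃ = V₁ · ln(z₃/z₀)/ln(z₁/z₀) = 16.9 × 5.2561/2.6911 = 33.0076 m/s

33.01 m/s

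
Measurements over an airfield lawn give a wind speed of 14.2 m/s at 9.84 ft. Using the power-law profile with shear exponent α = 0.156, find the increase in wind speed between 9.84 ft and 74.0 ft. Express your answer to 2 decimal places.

Power law: V₂ = V₁ · (z₂/z₁)^α = 14.2 × (7.5203)^0.156 = 19.4528 m/s
ΔV = 19.4528 − 14.2 = 5.2528 m/s

5.25 m/s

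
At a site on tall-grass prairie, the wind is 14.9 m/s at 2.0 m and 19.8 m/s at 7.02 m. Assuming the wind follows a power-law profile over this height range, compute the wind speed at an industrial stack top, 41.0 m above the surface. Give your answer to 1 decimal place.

First find α: α = ln(V₂/V₁)/ln(z₂/z₁) = ln(19.8/14.9)/ln(7.02/2.0) = 0.28432/1.25562 = 0.2264
Extrapolate from 7.02 m to 41.0 m: V₃ = 19.8 × (41.0/7.02)^0.2264 = 19.8 × 1.4913 = 29.5270 m/s

29.5 m/s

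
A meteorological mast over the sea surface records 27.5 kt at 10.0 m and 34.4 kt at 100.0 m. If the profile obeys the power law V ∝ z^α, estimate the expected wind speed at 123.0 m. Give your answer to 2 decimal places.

First find α: α = ln(V₂/V₁)/ln(z₂/z₁) = ln(34.4/27.5)/ln(100.0/10.0) = 0.22387/2.30259 = 0.0972
Extrapolate from 100.0 m to 123.0 m: V₃ = 34.4 × (123.0/100.0)^0.0972 = 34.4 × 1.0203 = 35.0994 kt

35.10 kt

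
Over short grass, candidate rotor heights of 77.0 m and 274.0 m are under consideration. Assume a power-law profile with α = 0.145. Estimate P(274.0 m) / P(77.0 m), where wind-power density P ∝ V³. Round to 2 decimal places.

1.74

Speed ratio: V_B/V_A = (z_B/z_A)^α = (274.0/77.0)^0.145 = (3.5584)^0.145 = 1.20208
Power-density ratio: P_B/P_A = (V_B/V_A)³ = (1.20208)³ = 1.73699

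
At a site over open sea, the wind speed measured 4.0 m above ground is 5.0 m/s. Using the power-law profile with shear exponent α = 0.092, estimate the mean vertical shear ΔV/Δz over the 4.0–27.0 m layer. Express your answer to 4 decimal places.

0.0418 m/s/m

Power law: V₂ = V₁ · (z₂/z₁)^α = 5.0 × (6.7500)^0.092 = 5.9603 m/s
ΔV/Δz = (5.9603 − 5.0)/(27.0 − 4.0) = 0.9603/23.0000 = 0.04175 m/s/m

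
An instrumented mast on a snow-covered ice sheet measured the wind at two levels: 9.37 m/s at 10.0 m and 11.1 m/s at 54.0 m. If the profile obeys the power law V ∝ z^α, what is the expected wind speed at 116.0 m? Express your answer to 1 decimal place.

First find α: α = ln(V₂/V₁)/ln(z₂/z₁) = ln(11.1/9.37)/ln(54.0/10.0) = 0.16943/1.68640 = 0.1005
Extrapolate from 54.0 m to 116.0 m: V₃ = 11.1 × (116.0/54.0)^0.1005 = 11.1 × 1.0798 = 11.9863 m/s

12.0 m/s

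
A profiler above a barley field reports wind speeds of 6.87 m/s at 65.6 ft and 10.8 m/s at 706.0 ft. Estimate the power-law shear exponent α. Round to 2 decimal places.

Power law: V₂/V₁ = (z₂/z₁)^α ⇒ α = ln(V₂/V₁) / ln(z₂/z₁)
α = ln(10.8/6.87) / ln(706.0/65.6) = ln(1.5721) / ln(10.7622)
  = 0.45238 / 2.37604 = 0.19039

α ≈ 0.19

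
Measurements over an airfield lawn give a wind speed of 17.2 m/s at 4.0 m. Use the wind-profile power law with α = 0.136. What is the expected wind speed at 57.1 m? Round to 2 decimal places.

24.69 m/s

Power-law profile: V₂ = V₁ · (z₂/z₁)^α
V₂ = 17.2 × (57.1/4.0)^0.136 = 17.2 × (14.2750)^0.136
    = 17.2 × 1.4356 = 24.6917 m/s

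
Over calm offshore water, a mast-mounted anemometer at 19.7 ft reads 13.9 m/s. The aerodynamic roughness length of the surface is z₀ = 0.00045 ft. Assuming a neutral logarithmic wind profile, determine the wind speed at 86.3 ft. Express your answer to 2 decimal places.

Log law: V(z) ∝ ln(z/z₀), so V₂/V₁ = ln(z₂/z₀) / ln(z₁/z₀).
ln(86.3/0.00045) = 12.1641, ln(19.7/0.00045) = 10.6869
V₂ = 13.9 × 12.1641/10.6869 = 13.9 × 1.1382 = 15.8213 m/s

15.82 m/s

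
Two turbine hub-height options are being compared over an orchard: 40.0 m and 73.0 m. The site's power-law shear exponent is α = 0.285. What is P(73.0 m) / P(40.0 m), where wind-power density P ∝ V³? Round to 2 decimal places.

1.67

Speed ratio: V_B/V_A = (z_B/z_A)^α = (73.0/40.0)^0.285 = (1.8250)^0.285 = 1.18703
Power-density ratio: P_B/P_A = (V_B/V_A)³ = (1.18703)³ = 1.67255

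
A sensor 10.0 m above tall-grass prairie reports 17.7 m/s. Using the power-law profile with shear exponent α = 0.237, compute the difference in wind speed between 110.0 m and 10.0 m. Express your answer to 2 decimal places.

Power law: V₂ = V₁ · (z₂/z₁)^α = 17.7 × (11.0000)^0.237 = 31.2452 m/s
ΔV = 31.2452 − 17.7 = 13.5452 m/s

13.55 m/s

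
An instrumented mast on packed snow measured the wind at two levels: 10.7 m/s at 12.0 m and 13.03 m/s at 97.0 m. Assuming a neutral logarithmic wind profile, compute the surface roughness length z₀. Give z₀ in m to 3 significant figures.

z₀ ≈ 0.000815 m

Log law: V(z) ∝ ln(z/z₀). With r = V₁/V₂ = 10.7/13.03 = 0.82118,
r · ln(z₂/z₀) = ln(z₁/z₀) ⇒ ln z₀ = (ln z₁ − r·ln z₂)/(1 − r)
ln z₀ = (2.48491 − 0.82118×4.57471) / 0.17882 = -7.1120
z₀ = exp(-7.1120) = 0.0008152 m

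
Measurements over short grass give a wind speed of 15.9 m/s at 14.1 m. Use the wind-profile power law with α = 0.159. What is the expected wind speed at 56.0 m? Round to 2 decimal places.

19.80 m/s

Power-law profile: V₂ = V₁ · (z₂/z₁)^α
V₂ = 15.9 × (56.0/14.1)^0.159 = 15.9 × (3.9716)^0.159
    = 15.9 × 1.2452 = 19.7985 m/s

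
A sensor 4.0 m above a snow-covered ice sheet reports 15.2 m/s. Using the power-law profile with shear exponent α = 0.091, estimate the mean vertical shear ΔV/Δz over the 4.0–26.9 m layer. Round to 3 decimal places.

0.126 m/s/m

Power law: V₂ = V₁ · (z₂/z₁)^α = 15.2 × (6.7250)^0.091 = 18.0785 m/s
ΔV/Δz = (18.0785 − 15.2)/(26.9 − 4.0) = 2.8785/22.9000 = 0.12570 m/s/m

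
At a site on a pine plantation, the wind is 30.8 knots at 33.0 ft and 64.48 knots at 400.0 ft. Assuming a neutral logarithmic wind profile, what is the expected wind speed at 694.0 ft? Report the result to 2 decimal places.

71.92 knots

Log law: V ∝ ln(z/z₀). From the pair, with r = V₁/V₂ = 0.47767,
ln z₀ = (ln z₁ − r·ln z₂)/(1 − r) = (3.4965 − 0.47767×5.9915)/0.52233 = 1.2149 → z₀ = 3.370 ft
V₃ = V₁ · ln(z₃/z₀)/ln(z₁/z₀) = 30.8 × 5.3276/2.2816 = 71.9182 knots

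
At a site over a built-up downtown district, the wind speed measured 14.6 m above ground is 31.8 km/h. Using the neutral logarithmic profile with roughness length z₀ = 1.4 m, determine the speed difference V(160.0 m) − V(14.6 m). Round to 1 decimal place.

Log law: V₂ = V₁ · ln(z₂/z₀)/ln(z₁/z₀) = 31.8 × 4.7387/2.3445 = 64.2728 km/h
ΔV = 64.2728 − 31.8 = 32.4728 km/h

32.5 km/h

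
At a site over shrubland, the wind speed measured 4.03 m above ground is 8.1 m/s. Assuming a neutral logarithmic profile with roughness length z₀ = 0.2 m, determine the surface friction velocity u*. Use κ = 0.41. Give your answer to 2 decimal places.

u* ≈ 1.11 m/s

Log law: V(z) = (u*/κ) · ln(z/z₀) ⇒ u* = κ · V / ln(z/z₀)
u* = 0.41 × 8.1 / ln(4.03/0.2) = 0.41 × 8.1 / 3.0032
   = 3.3210 / 3.0032 = 1.1058 m/s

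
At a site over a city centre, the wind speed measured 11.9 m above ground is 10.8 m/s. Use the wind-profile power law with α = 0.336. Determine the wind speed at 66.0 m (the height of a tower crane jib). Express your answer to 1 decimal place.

Power-law profile: V₂ = V₁ · (z₂/z₁)^α
V₂ = 10.8 × (66.0/11.9)^0.336 = 10.8 × (5.5462)^0.336
    = 10.8 × 1.7782 = 19.2047 m/s

19.2 m/s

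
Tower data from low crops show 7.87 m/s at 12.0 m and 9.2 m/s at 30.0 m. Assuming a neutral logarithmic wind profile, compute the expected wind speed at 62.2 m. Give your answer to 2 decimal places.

Log law: V ∝ ln(z/z₀). From the pair, with r = V₁/V₂ = 0.85543,
ln z₀ = (ln z₁ − r·ln z₂)/(1 − r) = (2.4849 − 0.85543×3.4012)/0.14457 = -2.9371 → z₀ = 0.05302 m
V₃ = V₁ · ln(z₃/z₀)/ln(z₁/z₀) = 7.87 × 7.0674/5.4220 = 10.2584 m/s

10.26 m/s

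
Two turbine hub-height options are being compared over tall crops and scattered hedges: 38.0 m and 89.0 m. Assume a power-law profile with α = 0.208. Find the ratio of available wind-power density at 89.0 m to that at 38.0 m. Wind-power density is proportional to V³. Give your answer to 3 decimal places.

Speed ratio: V_B/V_A = (z_B/z_A)^α = (89.0/38.0)^0.208 = (2.3421)^0.208 = 1.19365
Power-density ratio: P_B/P_A = (V_B/V_A)³ = (1.19365)³ = 1.70073

1.701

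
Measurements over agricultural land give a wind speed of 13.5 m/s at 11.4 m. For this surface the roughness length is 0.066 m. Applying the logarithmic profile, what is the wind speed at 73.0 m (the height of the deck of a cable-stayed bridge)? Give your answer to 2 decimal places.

18.37 m/s

Log law: V(z) ∝ ln(z/z₀), so V₂/V₁ = ln(z₂/z₀) / ln(z₁/z₀).
ln(73.0/0.066) = 7.0086, ln(11.4/0.066) = 5.1517
V₂ = 13.5 × 7.0086/5.1517 = 13.5 × 1.3604 = 18.3658 m/s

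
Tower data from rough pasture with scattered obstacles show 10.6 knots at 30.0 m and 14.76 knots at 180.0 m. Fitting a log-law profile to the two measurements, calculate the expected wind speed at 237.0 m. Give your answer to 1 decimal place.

Log law: V ∝ ln(z/z₀). From the pair, with r = V₁/V₂ = 0.71816,
ln z₀ = (ln z₁ − r·ln z₂)/(1 − r) = (3.4012 − 0.71816×5.1930)/0.28184 = -1.1643 → z₀ = 0.3121 m
V₃ = V₁ · ln(z₃/z₀)/ln(z₁/z₀) = 10.6 × 6.6324/4.5655 = 15.3987 knots

15.4 knots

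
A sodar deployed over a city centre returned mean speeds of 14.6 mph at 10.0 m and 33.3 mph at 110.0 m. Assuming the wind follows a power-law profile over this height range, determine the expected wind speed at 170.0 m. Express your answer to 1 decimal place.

38.7 mph

First find α: α = ln(V₂/V₁)/ln(z₂/z₁) = ln(33.3/14.6)/ln(110.0/10.0) = 0.82454/2.39790 = 0.3439
Extrapolate from 110.0 m to 170.0 m: V₃ = 33.3 × (170.0/110.0)^0.3439 = 33.3 × 1.1615 = 38.6770 mph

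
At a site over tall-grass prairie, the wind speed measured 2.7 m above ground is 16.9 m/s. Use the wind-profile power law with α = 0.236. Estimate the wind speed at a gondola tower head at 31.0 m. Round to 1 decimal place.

30.1 m/s

Power-law profile: V₂ = V₁ · (z₂/z₁)^α
V₂ = 16.9 × (31.0/2.7)^0.236 = 16.9 × (11.4815)^0.236
    = 16.9 × 1.7789 = 30.0640 m/s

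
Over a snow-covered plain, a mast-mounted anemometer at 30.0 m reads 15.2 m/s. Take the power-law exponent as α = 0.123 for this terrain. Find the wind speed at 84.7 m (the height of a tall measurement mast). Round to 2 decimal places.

17.27 m/s

Power-law profile: V₂ = V₁ · (z₂/z₁)^α
V₂ = 15.2 × (84.7/30.0)^0.123 = 15.2 × (2.8233)^0.123
    = 15.2 × 1.1362 = 17.2698 m/s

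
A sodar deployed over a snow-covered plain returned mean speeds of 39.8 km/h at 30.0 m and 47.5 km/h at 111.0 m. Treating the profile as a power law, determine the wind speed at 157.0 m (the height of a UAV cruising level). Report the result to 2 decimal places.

49.78 km/h

First find α: α = ln(V₂/V₁)/ln(z₂/z₁) = ln(47.5/39.8)/ln(111.0/30.0) = 0.17686/1.30833 = 0.1352
Extrapolate from 111.0 m to 157.0 m: V₃ = 47.5 × (157.0/111.0)^0.1352 = 47.5 × 1.0480 = 49.7793 km/h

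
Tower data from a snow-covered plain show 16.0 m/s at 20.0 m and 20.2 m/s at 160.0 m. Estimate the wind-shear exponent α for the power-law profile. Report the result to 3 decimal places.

α ≈ 0.112

Power law: V₂/V₁ = (z₂/z₁)^α ⇒ α = ln(V₂/V₁) / ln(z₂/z₁)
α = ln(20.2/16.0) / ln(160.0/20.0) = ln(1.2625) / ln(8.0000)
  = 0.23309 / 2.07944 = 0.11209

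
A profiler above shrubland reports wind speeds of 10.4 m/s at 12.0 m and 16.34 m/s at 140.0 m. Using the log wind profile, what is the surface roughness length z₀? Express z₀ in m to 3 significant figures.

Log law: V(z) ∝ ln(z/z₀). With r = V₁/V₂ = 10.4/16.34 = 0.63647,
r · ln(z₂/z₀) = ln(z₁/z₀) ⇒ ln z₀ = (ln z₁ − r·ln z₂)/(1 − r)
ln z₀ = (2.48491 − 0.63647×4.94164) / 0.36353 = -1.8164
z₀ = exp(-1.8164) = 0.1626 m

z₀ ≈ 0.163 m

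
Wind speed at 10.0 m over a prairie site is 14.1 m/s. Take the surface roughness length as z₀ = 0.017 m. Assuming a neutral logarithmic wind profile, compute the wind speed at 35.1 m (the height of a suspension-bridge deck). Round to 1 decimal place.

16.9 m/s

Log law: V(z) ∝ ln(z/z₀), so V₂/V₁ = ln(z₂/z₀) / ln(z₁/z₀).
ln(35.1/0.017) = 7.6327, ln(10.0/0.017) = 6.3771
V₂ = 14.1 × 7.6327/6.3771 = 14.1 × 1.1969 = 16.8762 m/s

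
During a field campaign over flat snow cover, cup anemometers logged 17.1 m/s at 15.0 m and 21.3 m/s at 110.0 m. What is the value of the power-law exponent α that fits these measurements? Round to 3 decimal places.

α ≈ 0.110

Power law: V₂/V₁ = (z₂/z₁)^α ⇒ α = ln(V₂/V₁) / ln(z₂/z₁)
α = ln(21.3/17.1) / ln(110.0/15.0) = ln(1.2456) / ln(7.3333)
  = 0.21963 / 1.99243 = 0.11023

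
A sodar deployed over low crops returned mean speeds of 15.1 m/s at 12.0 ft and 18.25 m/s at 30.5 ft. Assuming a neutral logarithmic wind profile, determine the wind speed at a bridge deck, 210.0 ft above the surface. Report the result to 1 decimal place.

24.8 m/s

Log law: V ∝ ln(z/z₀). From the pair, with r = V₁/V₂ = 0.82740,
ln z₀ = (ln z₁ − r·ln z₂)/(1 − r) = (2.4849 − 0.82740×3.4177)/0.17260 = -1.9867 → z₀ = 0.1371 ft
V₃ = V₁ · ln(z₃/z₀)/ln(z₁/z₀) = 15.1 × 7.3338/4.4716 = 24.7652 m/s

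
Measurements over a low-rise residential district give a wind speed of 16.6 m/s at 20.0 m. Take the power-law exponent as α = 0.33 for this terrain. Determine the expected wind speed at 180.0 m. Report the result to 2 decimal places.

Power-law profile: V₂ = V₁ · (z₂/z₁)^α
V₂ = 16.6 × (180.0/20.0)^0.33 = 16.6 × (9.0000)^0.33
    = 16.6 × 2.0649 = 34.2774 m/s

34.28 m/s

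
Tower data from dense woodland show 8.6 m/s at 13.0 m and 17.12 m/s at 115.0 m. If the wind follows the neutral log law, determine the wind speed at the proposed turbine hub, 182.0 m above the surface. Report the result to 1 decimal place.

Log law: V ∝ ln(z/z₀). From the pair, with r = V₁/V₂ = 0.50234,
ln z₀ = (ln z₁ − r·ln z₂)/(1 − r) = (2.5649 − 0.50234×4.7449)/0.49766 = 0.3645 → z₀ = 1.440 m
V₃ = V₁ · ln(z₃/z₀)/ln(z₁/z₀) = 8.6 × 4.8395/2.2005 = 18.9142 m/s

18.9 m/s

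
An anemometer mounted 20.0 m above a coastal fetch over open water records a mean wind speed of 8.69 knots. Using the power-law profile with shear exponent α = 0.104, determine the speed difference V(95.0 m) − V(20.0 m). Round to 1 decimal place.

1.5 knots

Power law: V₂ = V₁ · (z₂/z₁)^α = 8.69 × (4.7500)^0.104 = 10.2187 knots
ΔV = 10.2187 − 8.69 = 1.5287 knots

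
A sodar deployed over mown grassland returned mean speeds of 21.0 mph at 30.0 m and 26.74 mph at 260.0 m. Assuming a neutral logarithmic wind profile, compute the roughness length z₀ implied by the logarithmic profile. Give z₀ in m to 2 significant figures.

Log law: V(z) ∝ ln(z/z₀). With r = V₁/V₂ = 21.0/26.74 = 0.78534,
r · ln(z₂/z₀) = ln(z₁/z₀) ⇒ ln z₀ = (ln z₁ − r·ln z₂)/(1 − r)
ln z₀ = (3.40120 − 0.78534×5.56068) / 0.21466 = -4.4994
z₀ = exp(-4.4994) = 0.01112 m

z₀ ≈ 0.011 m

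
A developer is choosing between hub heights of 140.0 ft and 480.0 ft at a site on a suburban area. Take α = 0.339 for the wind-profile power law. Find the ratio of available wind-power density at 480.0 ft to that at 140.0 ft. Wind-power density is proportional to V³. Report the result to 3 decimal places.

3.501

Speed ratio: V_B/V_A = (z_B/z_A)^α = (480.0/140.0)^0.339 = (3.4286)^0.339 = 1.51846
Power-density ratio: P_B/P_A = (V_B/V_A)³ = (1.51846)³ = 3.50115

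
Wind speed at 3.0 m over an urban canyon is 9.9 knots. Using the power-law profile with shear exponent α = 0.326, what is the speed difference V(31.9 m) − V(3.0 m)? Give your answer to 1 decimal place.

11.5 knots

Power law: V₂ = V₁ · (z₂/z₁)^α = 9.9 × (10.6333)^0.326 = 21.3958 knots
ΔV = 21.3958 − 9.9 = 11.4958 knots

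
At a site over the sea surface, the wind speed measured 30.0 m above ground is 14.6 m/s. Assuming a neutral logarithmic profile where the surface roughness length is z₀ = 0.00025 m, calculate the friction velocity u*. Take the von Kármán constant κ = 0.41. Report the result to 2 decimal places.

u* ≈ 0.51 m/s

Log law: V(z) = (u*/κ) · ln(z/z₀) ⇒ u* = κ · V / ln(z/z₀)
u* = 0.41 × 14.6 / ln(30.0/0.00025) = 0.41 × 14.6 / 11.6952
   = 5.9860 / 11.6952 = 0.5118 m/s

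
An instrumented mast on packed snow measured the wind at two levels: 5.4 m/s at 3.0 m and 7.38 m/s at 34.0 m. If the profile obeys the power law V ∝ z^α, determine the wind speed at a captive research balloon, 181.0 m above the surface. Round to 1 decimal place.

First find α: α = ln(V₂/V₁)/ln(z₂/z₁) = ln(7.38/5.4)/ln(34.0/3.0) = 0.31237/2.42775 = 0.1287
Extrapolate from 34.0 m to 181.0 m: V₃ = 7.38 × (181.0/34.0)^0.1287 = 7.38 × 1.2400 = 9.1516 m/s

9.2 m/s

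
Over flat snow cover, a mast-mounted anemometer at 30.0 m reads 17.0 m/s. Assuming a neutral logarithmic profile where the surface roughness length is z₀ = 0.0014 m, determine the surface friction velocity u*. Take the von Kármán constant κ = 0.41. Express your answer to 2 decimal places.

u* ≈ 0.70 m/s

Log law: V(z) = (u*/κ) · ln(z/z₀) ⇒ u* = κ · V / ln(z/z₀)
u* = 0.41 × 17.0 / ln(30.0/0.0014) = 0.41 × 17.0 / 9.9725
   = 6.9700 / 9.9725 = 0.6989 m/s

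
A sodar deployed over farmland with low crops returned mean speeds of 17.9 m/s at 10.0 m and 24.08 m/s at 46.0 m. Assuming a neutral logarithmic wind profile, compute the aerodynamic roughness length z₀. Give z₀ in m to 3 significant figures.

z₀ ≈ 0.120 m

Log law: V(z) ∝ ln(z/z₀). With r = V₁/V₂ = 17.9/24.08 = 0.74336,
r · ln(z₂/z₀) = ln(z₁/z₀) ⇒ ln z₀ = (ln z₁ − r·ln z₂)/(1 − r)
ln z₀ = (2.30259 − 0.74336×3.82864) / 0.25664 = -2.1175
z₀ = exp(-2.1175) = 0.1203 m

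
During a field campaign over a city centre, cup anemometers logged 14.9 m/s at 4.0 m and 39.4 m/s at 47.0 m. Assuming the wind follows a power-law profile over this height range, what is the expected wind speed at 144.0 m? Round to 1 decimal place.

61.3 m/s

First find α: α = ln(V₂/V₁)/ln(z₂/z₁) = ln(39.4/14.9)/ln(47.0/4.0) = 0.97240/2.46385 = 0.3947
Extrapolate from 47.0 m to 144.0 m: V₃ = 39.4 × (144.0/47.0)^0.3947 = 39.4 × 1.5557 = 61.2928 m/s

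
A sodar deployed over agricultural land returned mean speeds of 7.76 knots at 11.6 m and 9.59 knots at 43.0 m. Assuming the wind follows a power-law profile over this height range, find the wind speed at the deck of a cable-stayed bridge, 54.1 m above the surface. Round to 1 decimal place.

First find α: α = ln(V₂/V₁)/ln(z₂/z₁) = ln(9.59/7.76)/ln(43.0/11.6) = 0.21174/1.31020 = 0.1616
Extrapolate from 43.0 m to 54.1 m: V₃ = 9.59 × (54.1/43.0)^0.1616 = 9.59 × 1.0378 = 9.9526 knots

10.0 knots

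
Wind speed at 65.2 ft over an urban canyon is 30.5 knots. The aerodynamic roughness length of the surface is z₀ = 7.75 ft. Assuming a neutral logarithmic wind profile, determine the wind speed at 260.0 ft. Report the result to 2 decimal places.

Log law: V(z) ∝ ln(z/z₀), so V₂/V₁ = ln(z₂/z₀) / ln(z₁/z₀).
ln(260.0/7.75) = 3.5130, ln(65.2/7.75) = 2.1298
V₂ = 30.5 × 3.5130/2.1298 = 30.5 × 1.6495 = 50.3089 knots

50.31 knots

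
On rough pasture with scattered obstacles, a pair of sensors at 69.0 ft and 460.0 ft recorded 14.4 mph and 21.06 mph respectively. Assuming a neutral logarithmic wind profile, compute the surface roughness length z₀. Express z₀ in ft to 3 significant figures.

Log law: V(z) ∝ ln(z/z₀). With r = V₁/V₂ = 14.4/21.06 = 0.68376,
r · ln(z₂/z₀) = ln(z₁/z₀) ⇒ ln z₀ = (ln z₁ − r·ln z₂)/(1 − r)
ln z₀ = (4.23411 − 0.68376×6.13123) / 0.31624 = 0.1322
z₀ = exp(0.1322) = 1.141 ft

z₀ ≈ 1.14 ft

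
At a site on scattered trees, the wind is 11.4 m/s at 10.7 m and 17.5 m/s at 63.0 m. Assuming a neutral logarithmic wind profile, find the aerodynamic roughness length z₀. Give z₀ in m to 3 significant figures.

Log law: V(z) ∝ ln(z/z₀). With r = V₁/V₂ = 11.4/17.5 = 0.65143,
r · ln(z₂/z₀) = ln(z₁/z₀) ⇒ ln z₀ = (ln z₁ − r·ln z₂)/(1 − r)
ln z₀ = (2.37024 − 0.65143×4.14313) / 0.34857 = -0.9430
z₀ = exp(-0.9430) = 0.3894 m

z₀ ≈ 0.389 m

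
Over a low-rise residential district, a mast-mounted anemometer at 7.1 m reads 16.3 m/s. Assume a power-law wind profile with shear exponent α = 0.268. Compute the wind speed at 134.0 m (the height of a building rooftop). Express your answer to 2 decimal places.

Power-law profile: V₂ = V₁ · (z₂/z₁)^α
V₂ = 16.3 × (134.0/7.1)^0.268 = 16.3 × (18.8732)^0.268
    = 16.3 × 2.1975 = 35.8191 m/s

35.82 m/s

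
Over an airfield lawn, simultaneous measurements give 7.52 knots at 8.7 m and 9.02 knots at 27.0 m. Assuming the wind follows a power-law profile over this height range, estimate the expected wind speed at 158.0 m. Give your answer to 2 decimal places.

First find α: α = ln(V₂/V₁)/ln(z₂/z₁) = ln(9.02/7.52)/ln(27.0/8.7) = 0.18188/1.13251 = 0.1606
Extrapolate from 27.0 m to 158.0 m: V₃ = 9.02 × (158.0/27.0)^0.1606 = 9.02 × 1.3281 = 11.9793 knots

11.98 knots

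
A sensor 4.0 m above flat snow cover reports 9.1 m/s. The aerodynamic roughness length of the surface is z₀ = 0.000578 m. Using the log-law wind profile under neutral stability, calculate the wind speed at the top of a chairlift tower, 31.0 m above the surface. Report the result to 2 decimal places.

Log law: V(z) ∝ ln(z/z₀), so V₂/V₁ = ln(z₂/z₀) / ln(z₁/z₀).
ln(31.0/0.000578) = 10.8899, ln(4.0/0.000578) = 8.8422
V₂ = 9.1 × 10.8899/8.8422 = 9.1 × 1.2316 = 11.2074 m/s

11.21 m/s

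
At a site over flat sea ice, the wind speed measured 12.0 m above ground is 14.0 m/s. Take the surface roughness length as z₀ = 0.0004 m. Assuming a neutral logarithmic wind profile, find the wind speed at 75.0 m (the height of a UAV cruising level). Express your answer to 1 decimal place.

16.5 m/s

Log law: V(z) ∝ ln(z/z₀), so V₂/V₁ = ln(z₂/z₀) / ln(z₁/z₀).
ln(75.0/0.0004) = 12.1415, ln(12.0/0.0004) = 10.3090
V₂ = 14.0 × 12.1415/10.3090 = 14.0 × 1.1778 = 16.4887 m/s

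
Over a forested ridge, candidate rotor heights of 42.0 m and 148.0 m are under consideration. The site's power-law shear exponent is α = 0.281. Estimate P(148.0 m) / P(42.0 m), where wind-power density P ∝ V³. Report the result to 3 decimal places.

Speed ratio: V_B/V_A = (z_B/z_A)^α = (148.0/42.0)^0.281 = (3.5238)^0.281 = 1.42466
Power-density ratio: P_B/P_A = (V_B/V_A)³ = (1.42466)³ = 2.89156

2.892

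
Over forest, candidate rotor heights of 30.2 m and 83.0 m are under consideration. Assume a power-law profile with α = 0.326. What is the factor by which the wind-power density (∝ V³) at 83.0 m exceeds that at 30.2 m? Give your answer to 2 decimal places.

2.69

Speed ratio: V_B/V_A = (z_B/z_A)^α = (83.0/30.2)^0.326 = (2.7483)^0.326 = 1.39039
Power-density ratio: P_B/P_A = (V_B/V_A)³ = (1.39039)³ = 2.68789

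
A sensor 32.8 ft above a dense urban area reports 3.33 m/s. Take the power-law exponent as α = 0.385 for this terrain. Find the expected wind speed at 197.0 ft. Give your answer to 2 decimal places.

6.64 m/s

Power-law profile: V₂ = V₁ · (z₂/z₁)^α
V₂ = 3.33 × (197.0/32.8)^0.385 = 3.33 × (6.0061)^0.385
    = 3.33 × 1.9942 = 6.6405 m/s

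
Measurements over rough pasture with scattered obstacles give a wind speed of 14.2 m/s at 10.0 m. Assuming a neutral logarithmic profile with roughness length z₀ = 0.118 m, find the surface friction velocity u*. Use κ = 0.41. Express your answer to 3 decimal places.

Log law: V(z) = (u*/κ) · ln(z/z₀) ⇒ u* = κ · V / ln(z/z₀)
u* = 0.41 × 14.2 / ln(10.0/0.118) = 0.41 × 14.2 / 4.4397
   = 5.8220 / 4.4397 = 1.3114 m/s

u* ≈ 1.311 m/s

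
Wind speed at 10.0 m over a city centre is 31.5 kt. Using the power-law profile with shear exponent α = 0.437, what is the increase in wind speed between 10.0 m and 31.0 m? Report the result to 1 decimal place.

20.1 kt

Power law: V₂ = V₁ · (z₂/z₁)^α = 31.5 × (3.1000)^0.437 = 51.6459 kt
ΔV = 51.6459 − 31.5 = 20.1459 kt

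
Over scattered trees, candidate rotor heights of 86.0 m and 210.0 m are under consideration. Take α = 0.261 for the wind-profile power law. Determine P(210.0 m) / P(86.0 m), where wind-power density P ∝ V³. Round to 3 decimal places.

Speed ratio: V_B/V_A = (z_B/z_A)^α = (210.0/86.0)^0.261 = (2.4419)^0.261 = 1.26239
Power-density ratio: P_B/P_A = (V_B/V_A)³ = (1.26239)³ = 2.01180

2.012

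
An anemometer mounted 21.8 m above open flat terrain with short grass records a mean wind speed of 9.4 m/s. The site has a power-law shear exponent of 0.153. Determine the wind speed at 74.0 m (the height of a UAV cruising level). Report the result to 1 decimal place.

Power-law profile: V₂ = V₁ · (z₂/z₁)^α
V₂ = 9.4 × (74.0/21.8)^0.153 = 9.4 × (3.3945)^0.153
    = 9.4 × 1.2056 = 11.3328 m/s

11.3 m/s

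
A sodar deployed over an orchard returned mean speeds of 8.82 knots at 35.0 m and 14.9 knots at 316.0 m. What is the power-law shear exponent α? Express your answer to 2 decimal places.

α ≈ 0.24

Power law: V₂/V₁ = (z₂/z₁)^α ⇒ α = ln(V₂/V₁) / ln(z₂/z₁)
α = ln(14.9/8.82) / ln(316.0/35.0) = ln(1.6893) / ln(9.0286)
  = 0.52434 / 2.20039 = 0.23829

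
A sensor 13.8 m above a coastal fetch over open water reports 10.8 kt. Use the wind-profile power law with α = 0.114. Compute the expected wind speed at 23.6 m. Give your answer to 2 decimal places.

11.48 kt

Power-law profile: V₂ = V₁ · (z₂/z₁)^α
V₂ = 10.8 × (23.6/13.8)^0.114 = 10.8 × (1.7101)^0.114
    = 10.8 × 1.0631 = 11.4813 kt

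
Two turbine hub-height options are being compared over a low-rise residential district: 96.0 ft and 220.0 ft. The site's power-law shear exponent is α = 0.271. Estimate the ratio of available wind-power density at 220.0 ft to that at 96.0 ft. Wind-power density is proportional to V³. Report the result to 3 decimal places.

1.962

Speed ratio: V_B/V_A = (z_B/z_A)^α = (220.0/96.0)^0.271 = (2.2917)^0.271 = 1.25199
Power-density ratio: P_B/P_A = (V_B/V_A)³ = (1.25199)³ = 1.96247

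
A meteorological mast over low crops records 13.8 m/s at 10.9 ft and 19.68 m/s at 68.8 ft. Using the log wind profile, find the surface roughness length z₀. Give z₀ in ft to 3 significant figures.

Log law: V(z) ∝ ln(z/z₀). With r = V₁/V₂ = 13.8/19.68 = 0.70122,
r · ln(z₂/z₀) = ln(z₁/z₀) ⇒ ln z₀ = (ln z₁ − r·ln z₂)/(1 − r)
ln z₀ = (2.38876 − 0.70122×4.23120) / 0.29878 = -1.9353
z₀ = exp(-1.9353) = 0.1444 ft

z₀ ≈ 0.144 ft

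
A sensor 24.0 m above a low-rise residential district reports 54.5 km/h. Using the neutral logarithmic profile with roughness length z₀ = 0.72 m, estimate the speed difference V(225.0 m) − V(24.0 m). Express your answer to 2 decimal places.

Log law: V₂ = V₁ · ln(z₂/z₀)/ln(z₁/z₀) = 54.5 × 5.7446/3.5066 = 89.2844 km/h
ΔV = 89.2844 − 54.5 = 34.7844 km/h

34.78 km/h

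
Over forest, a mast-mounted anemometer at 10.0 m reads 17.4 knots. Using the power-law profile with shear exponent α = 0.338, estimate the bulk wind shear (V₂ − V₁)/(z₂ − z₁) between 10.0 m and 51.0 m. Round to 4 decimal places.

0.3117 knots/m

Power law: V₂ = V₁ · (z₂/z₁)^α = 17.4 × (5.1000)^0.338 = 30.1792 knots
ΔV/Δz = (30.1792 − 17.4)/(51.0 − 10.0) = 12.7792/41.0000 = 0.31169 knots/m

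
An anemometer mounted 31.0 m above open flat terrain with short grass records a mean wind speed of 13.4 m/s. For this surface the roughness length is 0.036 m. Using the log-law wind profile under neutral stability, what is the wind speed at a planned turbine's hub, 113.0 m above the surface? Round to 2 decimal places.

Log law: V(z) ∝ ln(z/z₀), so V₂/V₁ = ln(z₂/z₀) / ln(z₁/z₀).
ln(113.0/0.036) = 8.0516, ln(31.0/0.036) = 6.7582
V₂ = 13.4 × 8.0516/6.7582 = 13.4 × 1.1914 = 15.9645 m/s

15.96 m/s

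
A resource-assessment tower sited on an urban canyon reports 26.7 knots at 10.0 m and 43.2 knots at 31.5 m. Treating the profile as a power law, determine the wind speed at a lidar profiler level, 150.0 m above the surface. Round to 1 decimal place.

First find α: α = ln(V₂/V₁)/ln(z₂/z₁) = ln(43.2/26.7)/ln(31.5/10.0) = 0.48118/1.14740 = 0.4194
Extrapolate from 31.5 m to 150.0 m: V₃ = 43.2 × (150.0/31.5)^0.4194 = 43.2 × 1.9241 = 83.1226 knots

83.1 knots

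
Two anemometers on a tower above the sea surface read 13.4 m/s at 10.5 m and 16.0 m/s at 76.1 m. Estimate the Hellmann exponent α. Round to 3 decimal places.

α ≈ 0.090

Power law: V₂/V₁ = (z₂/z₁)^α ⇒ α = ln(V₂/V₁) / ln(z₂/z₁)
α = ln(16.0/13.4) / ln(76.1/10.5) = ln(1.1940) / ln(7.2476)
  = 0.17733 / 1.98067 = 0.08953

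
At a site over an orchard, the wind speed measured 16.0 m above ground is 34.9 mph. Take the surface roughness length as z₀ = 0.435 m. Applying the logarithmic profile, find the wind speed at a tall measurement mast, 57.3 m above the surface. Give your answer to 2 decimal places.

47.25 mph

Log law: V(z) ∝ ln(z/z₀), so V₂/V₁ = ln(z₂/z₀) / ln(z₁/z₀).
ln(57.3/0.435) = 4.8807, ln(16.0/0.435) = 3.6050
V₂ = 34.9 × 4.8807/3.6050 = 34.9 × 1.3539 = 47.2502 mph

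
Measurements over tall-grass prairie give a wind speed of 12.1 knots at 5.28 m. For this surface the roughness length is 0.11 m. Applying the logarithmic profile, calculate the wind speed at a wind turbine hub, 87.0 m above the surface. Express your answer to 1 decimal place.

Log law: V(z) ∝ ln(z/z₀), so V₂/V₁ = ln(z₂/z₀) / ln(z₁/z₀).
ln(87.0/0.11) = 6.6732, ln(5.28/0.11) = 3.8712
V₂ = 12.1 × 6.6732/3.8712 = 12.1 × 1.7238 = 20.8580 knots

20.9 knots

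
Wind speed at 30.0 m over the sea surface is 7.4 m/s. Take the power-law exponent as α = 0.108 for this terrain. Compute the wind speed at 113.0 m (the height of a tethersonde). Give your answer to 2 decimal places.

8.54 m/s

Power-law profile: V₂ = V₁ · (z₂/z₁)^α
V₂ = 7.4 × (113.0/30.0)^0.108 = 7.4 × (3.7667)^0.108
    = 7.4 × 1.1540 = 8.5396 m/s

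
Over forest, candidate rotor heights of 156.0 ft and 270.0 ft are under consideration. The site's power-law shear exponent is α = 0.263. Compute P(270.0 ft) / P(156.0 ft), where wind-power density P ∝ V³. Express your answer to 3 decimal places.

Speed ratio: V_B/V_A = (z_B/z_A)^α = (270.0/156.0)^0.263 = (1.7308)^0.263 = 1.15520
Power-density ratio: P_B/P_A = (V_B/V_A)³ = (1.15520)³ = 1.54160

1.542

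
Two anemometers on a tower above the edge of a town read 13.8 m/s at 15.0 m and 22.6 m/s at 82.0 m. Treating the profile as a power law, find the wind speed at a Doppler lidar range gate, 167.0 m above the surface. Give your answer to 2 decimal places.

First find α: α = ln(V₂/V₁)/ln(z₂/z₁) = ln(22.6/13.8)/ln(82.0/15.0) = 0.49328/1.69867 = 0.2904
Extrapolate from 82.0 m to 167.0 m: V₃ = 22.6 × (167.0/82.0)^0.2904 = 22.6 × 1.2294 = 27.7851 m/s

27.79 m/s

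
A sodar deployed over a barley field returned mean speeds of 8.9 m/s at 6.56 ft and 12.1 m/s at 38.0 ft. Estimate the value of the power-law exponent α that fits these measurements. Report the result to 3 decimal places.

α ≈ 0.175

Power law: V₂/V₁ = (z₂/z₁)^α ⇒ α = ln(V₂/V₁) / ln(z₂/z₁)
α = ln(12.1/8.9) / ln(38.0/6.56) = ln(1.3596) / ln(5.7927)
  = 0.30715 / 1.75660 = 0.17486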